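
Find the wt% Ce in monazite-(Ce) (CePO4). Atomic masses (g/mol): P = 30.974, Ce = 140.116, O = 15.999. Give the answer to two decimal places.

Molar mass of CePO4: 1·140.116 + 1·30.974 + 4·15.999 = 235.086 g/mol.
Mass of Ce per formula unit: 1 × 140.116 = 140.116 g.
Weight fraction Ce = 140.116 / 235.086 = 0.5960.

59.60 mass %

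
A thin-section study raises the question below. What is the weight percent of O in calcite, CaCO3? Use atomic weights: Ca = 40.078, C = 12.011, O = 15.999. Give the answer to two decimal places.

47.96 weight percent

M(CaCO3) = 100.086 g/mol.
O contributes 3 × 15.999 = 47.997 g per mole.
47.997/100.086 = 0.4796 → 47.96%.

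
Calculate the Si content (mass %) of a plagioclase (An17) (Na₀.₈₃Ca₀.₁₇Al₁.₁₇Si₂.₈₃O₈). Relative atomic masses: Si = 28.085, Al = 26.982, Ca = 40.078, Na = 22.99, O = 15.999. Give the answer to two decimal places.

30.00 mass %

Formula mass = 0.83·22.99 + 0.17·40.078 + 1.17·26.982 + 2.83·28.085 + 8·15.999 = 264.936 g/mol, of which 79.481 g is Si.
So Si makes up 79.481/264.936 = 0.3000 of the mass, i.e. 30.00%.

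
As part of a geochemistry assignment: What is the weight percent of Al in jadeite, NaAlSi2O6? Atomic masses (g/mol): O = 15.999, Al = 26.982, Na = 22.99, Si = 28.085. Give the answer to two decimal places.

Formula mass = 1*22.99 + 1*26.982 + 2*28.085 + 6*15.999 = 202.136 g/mol, of which 26.982 g is Al.
So Al makes up 26.982/202.136 = 0.1335 of the mass, i.e. 13.35%.

13.35 wt%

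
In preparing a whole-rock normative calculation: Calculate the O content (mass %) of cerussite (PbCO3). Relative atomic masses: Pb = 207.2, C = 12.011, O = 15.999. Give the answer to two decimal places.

17.96 mass %

M(PbCO3) = 267.208 g/mol.
O contributes 3 × 15.999 = 47.997 g per mole.
47.997/267.208 = 0.1796 → 17.96%.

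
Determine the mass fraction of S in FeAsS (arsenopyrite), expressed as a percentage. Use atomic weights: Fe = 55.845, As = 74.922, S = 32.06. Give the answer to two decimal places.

Molar mass of FeAsS: 1·55.845 + 1·74.922 + 1·32.06 = 162.827 g/mol.
Mass of S per formula unit: 1 × 32.06 = 32.060 g.
Weight fraction S = 32.060 / 162.827 = 0.1969.

19.69 mass %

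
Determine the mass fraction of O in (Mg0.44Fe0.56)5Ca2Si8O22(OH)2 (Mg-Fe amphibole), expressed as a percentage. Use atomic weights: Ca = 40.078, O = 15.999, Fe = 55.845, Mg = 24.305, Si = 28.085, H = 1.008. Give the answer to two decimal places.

Formula mass = 2.20·24.305 + 2.80·55.845 + 2·40.078 + 8·28.085 + 24·15.999 + 2·1.008 = 900.665 g/mol, of which 383.976 g is O.
So O makes up 383.976/900.665 = 0.4263 of the mass, i.e. 42.63%.

42.63 mass %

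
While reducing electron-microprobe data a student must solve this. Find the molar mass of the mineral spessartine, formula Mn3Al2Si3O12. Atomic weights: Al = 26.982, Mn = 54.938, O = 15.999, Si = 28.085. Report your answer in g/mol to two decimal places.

495.02 g/mol

Mn: 3 × 54.938 = 164.8140
Al: 2 × 26.982 = 53.9640
Si: 3 × 28.085 = 84.2550
O: 12 × 15.999 = 191.9880
Summing the contributions gives the formula mass.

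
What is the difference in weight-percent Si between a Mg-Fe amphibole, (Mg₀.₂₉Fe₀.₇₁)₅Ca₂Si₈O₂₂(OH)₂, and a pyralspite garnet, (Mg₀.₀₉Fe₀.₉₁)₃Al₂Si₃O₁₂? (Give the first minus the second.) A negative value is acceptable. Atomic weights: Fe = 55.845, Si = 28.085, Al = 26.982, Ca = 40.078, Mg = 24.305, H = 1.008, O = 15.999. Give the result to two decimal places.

First mineral: 224.680 g Si in 924.320 g formula = 24.31 wt% Si.
Second mineral: 84.255 g Si in 489.226 g formula = 17.22 wt% Si.
24.31% − 17.22% gives a difference of 7.09 percentage points.

7.09 percentage points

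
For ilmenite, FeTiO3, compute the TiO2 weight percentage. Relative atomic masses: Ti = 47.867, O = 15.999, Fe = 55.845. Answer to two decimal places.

M(FeTiO3) = 151.709 g/mol; M(TiO2) = 79.865 g/mol.
Moles TiO2 per formula unit = 1 Ti ÷ 1 = 1.0000.
TiO2 fraction = (1.0000 × 79.865) / 151.709 = 79.865/151.709 = 0.5264.

52.64 wt%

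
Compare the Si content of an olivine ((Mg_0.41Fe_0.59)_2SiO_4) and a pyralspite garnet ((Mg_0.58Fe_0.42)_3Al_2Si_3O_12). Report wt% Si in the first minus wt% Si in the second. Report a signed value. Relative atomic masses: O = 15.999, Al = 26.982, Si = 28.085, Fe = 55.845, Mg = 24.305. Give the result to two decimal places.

-3.24 percentage points

Si in (Mg_0.41Fe_0.59)_2SiO_4: molar mass 177.908 g/mol; 1×28.085 = 28.085 g → 15.79 wt%.
Si in (Mg_0.58Fe_0.42)_3Al_2Si_3O_12: molar mass 442.862 g/mol; 3×28.085 = 84.255 g → 19.03 wt%.
Difference = 15.79 − 19.03 = -3.24 percentage points.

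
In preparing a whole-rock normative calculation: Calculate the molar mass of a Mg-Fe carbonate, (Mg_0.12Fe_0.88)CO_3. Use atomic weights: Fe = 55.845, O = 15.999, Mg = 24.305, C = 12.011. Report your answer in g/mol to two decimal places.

M = 0.12(24.305) + 0.88(55.845) + 1(12.011) + 3(15.999)

112.07 g/mol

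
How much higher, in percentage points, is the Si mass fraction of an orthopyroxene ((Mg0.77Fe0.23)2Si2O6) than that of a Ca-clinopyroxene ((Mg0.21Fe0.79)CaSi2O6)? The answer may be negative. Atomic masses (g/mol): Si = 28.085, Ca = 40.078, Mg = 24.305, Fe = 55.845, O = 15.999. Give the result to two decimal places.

2.83 percentage points

Si in (Mg0.77Fe0.23)2Si2O6: molar mass 215.282 g/mol; 2×28.085 = 56.170 g → 26.09 wt%.
Si in (Mg0.21Fe0.79)CaSi2O6: molar mass 241.464 g/mol; 2×28.085 = 56.170 g → 23.26 wt%.
Difference = 26.09 − 23.26 = 2.83 percentage points.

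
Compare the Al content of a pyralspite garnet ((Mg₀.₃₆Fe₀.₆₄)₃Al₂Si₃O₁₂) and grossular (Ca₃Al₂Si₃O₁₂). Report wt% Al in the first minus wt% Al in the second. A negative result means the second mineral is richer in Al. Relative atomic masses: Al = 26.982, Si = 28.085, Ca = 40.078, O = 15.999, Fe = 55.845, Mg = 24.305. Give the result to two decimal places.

-0.34 percentage points

M((Mg₀.₃₆Fe₀.₆₄)₃Al₂Si₃O₁₂) = 463.679 g/mol, so wt% Al = 53.964/463.679 × 100 = 11.64%.
M(Ca₃Al₂Si₃O₁₂) = 450.441 g/mol, so wt% Al = 53.964/450.441 × 100 = 11.98%.
11.64 − 11.98 = -0.34 pp.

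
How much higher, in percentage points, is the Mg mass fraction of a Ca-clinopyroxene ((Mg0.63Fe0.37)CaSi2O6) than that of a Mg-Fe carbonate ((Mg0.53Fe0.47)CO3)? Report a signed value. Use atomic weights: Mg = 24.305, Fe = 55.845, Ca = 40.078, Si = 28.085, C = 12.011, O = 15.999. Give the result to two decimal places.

-6.28 percentage points

M((Mg0.63Fe0.37)CaSi2O6) = 228.217 g/mol, so wt% Mg = 15.312/228.217 × 100 = 6.71%.
M((Mg0.53Fe0.47)CO3) = 99.137 g/mol, so wt% Mg = 12.882/99.137 × 100 = 12.99%.
6.71 − 12.99 = -6.28 pp.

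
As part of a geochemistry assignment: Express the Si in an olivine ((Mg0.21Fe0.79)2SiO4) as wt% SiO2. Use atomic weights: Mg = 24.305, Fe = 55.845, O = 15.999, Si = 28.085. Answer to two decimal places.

31.54 wt%

Formula mass = 190.524 g/mol.
1 Si → 1.0000 mol SiO2 per formula unit; M(SiO2) = 60.083, so SiO2 mass = 60.083 g.
60.083/190.524 × 100 = 31.54 wt%.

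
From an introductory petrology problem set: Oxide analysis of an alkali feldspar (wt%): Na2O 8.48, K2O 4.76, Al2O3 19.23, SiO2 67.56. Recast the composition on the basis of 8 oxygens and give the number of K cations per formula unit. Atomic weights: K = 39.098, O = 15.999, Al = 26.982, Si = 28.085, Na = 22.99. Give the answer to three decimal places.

Na2O: 8.48/61.979 = 0.13682 mol → 0.27364 mol Na, 0.13682 mol O.
K2O: 4.76/94.195 = 0.05053 mol → 0.10106 mol K, 0.05053 mol O.
Al2O3: 19.23/101.961 = 0.18860 mol → 0.37720 mol Al, 0.56580 mol O.
SiO2: 67.56/60.083 = 1.12444 mol → 1.12444 mol Si, 2.24888 mol O.
Total oxygen = 3.00203 mol. Normalization factor = 8/3.00203 = 2.66486.
K per 8 O = 0.10106 × 2.66486 = 0.269.

0.269 K apfu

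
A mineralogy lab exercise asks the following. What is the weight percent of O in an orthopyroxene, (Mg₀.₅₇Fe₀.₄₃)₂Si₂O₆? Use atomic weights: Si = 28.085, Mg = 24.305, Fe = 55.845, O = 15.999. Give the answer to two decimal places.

42.12 mass %

M((Mg₀.₅₇Fe₀.₄₃)₂Si₂O₆) = 227.898 g/mol.
O contributes 6 × 15.999 = 95.994 g per mole.
95.994/227.898 = 0.4212 → 42.12%.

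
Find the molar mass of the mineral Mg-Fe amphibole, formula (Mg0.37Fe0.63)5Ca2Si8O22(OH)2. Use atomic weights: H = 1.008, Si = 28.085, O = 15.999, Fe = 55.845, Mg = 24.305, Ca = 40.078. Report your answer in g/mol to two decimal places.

The formula mass is the sum 1.85·24.305 + 3.15·55.845 + 2·40.078 + 8·28.085 + 24·15.999 + 2·1.008.

911.70 g/mol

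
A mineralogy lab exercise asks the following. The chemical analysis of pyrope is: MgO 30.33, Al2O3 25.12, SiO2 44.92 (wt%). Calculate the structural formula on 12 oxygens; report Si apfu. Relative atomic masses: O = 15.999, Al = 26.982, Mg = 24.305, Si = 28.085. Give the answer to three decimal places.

MgO (M=40.304): mol = 0.75253; Mg = 0.75253, O = 0.75253.
Al2O3 (M=101.961): mol = 0.24637; Al = 0.49274, O = 0.73911.
SiO2 (M=60.083): mol = 0.74763; Si = 0.74763, O = 1.49526.
ΣO = 2.98690; factor = 12/ΣO = 4.01754.
Si apfu = 0.74763 × 4.01754 = 3.004.

3.004 Si apfu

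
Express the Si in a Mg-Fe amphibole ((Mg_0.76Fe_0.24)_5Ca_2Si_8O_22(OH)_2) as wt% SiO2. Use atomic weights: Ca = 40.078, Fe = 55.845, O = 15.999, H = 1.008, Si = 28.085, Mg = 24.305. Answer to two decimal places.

56.54 wt%

Molar mass of (Mg_0.76Fe_0.24)_5Ca_2Si_8O_22(OH)_2 = 3.80*24.305 + 1.20*55.845 + 2*40.078 + 8*28.085 + 24*15.999 + 2*1.008 = 850.201 g/mol.
Each formula unit contains 8 Si, equivalent to 8/1 = 8.0000 mol SiO2.
M(SiO2) = 1×28.085 + 2×15.999 = 60.083 g/mol.
Mass of SiO2 per formula unit = 8.0000 × 60.083 = 480.664 g.
SiO2 wt% = 480.664 / 850.201 × 100 = 56.54%.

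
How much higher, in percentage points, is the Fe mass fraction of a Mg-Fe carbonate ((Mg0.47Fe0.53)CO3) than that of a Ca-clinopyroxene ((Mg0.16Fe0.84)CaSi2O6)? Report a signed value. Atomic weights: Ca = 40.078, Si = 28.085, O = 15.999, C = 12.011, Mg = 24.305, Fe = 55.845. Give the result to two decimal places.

First mineral: 29.598 g Fe in 101.029 g formula = 29.30 wt% Fe.
Second mineral: 46.910 g Fe in 243.041 g formula = 19.30 wt% Fe.
29.30% − 19.30% gives a difference of 10.00 percentage points.

10.00 percentage points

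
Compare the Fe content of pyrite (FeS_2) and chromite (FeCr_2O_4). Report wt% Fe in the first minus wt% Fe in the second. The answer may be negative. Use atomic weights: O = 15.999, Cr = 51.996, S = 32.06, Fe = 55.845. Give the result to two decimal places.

21.60 percentage points

Fe in FeS_2: molar mass 119.965 g/mol; 1×55.845 = 55.845 g → 46.55 wt%.
Fe in FeCr_2O_4: molar mass 223.833 g/mol; 1×55.845 = 55.845 g → 24.95 wt%.
Difference = 46.55 − 24.95 = 21.60 percentage points.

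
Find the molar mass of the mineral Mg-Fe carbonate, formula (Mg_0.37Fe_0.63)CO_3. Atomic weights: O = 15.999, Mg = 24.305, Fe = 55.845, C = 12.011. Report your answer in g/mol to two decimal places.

M = 0.37·24.305 + 0.63·55.845 + 1·12.011 + 3·15.999

104.18 g/mol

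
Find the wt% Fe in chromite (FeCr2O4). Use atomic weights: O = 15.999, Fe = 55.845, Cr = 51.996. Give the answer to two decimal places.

Formula mass = 1*55.845 + 2*51.996 + 4*15.999 = 223.833 g/mol, of which 55.845 g is Fe.
So Fe makes up 55.845/223.833 = 0.2495 of the mass, i.e. 24.95%.

24.95 weight percent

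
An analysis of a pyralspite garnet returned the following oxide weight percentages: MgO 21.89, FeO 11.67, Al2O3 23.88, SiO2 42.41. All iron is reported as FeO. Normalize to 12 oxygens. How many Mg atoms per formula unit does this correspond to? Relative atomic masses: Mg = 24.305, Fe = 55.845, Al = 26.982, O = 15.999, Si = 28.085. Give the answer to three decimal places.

21.89 wt% MgO ÷ 40.304 g/mol = 0.54312 mol, giving 0.54312 Mg and 0.54312 O.
11.67 wt% FeO ÷ 71.844 g/mol = 0.16244 mol, giving 0.16244 Fe and 0.16244 O.
23.88 wt% Al2O3 ÷ 101.961 g/mol = 0.23421 mol, giving 0.46842 Al and 0.70263 O.
42.41 wt% SiO2 ÷ 60.083 g/mol = 0.70586 mol, giving 0.70586 Si and 1.41172 O.
Oxygen sums to 2.81991; scaling by 12/2.81991 = 4.25545 puts the formula on 12 O.
Mg: 0.54312 × 4.25545 = 2.311 atoms per formula unit.

2.311 Mg apfu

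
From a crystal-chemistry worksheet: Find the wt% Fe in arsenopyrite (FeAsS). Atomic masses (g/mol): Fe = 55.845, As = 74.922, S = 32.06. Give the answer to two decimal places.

34.30 wt%

Formula mass = 1*55.845 + 1*74.922 + 1*32.06 = 162.827 g/mol, of which 55.845 g is Fe.
So Fe makes up 55.845/162.827 = 0.3430 of the mass, i.e. 34.30%.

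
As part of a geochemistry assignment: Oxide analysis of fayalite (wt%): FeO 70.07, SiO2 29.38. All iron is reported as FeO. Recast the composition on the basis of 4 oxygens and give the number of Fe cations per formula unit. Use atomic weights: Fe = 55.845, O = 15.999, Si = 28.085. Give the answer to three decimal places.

FeO: 70.07/71.844 = 0.97531 mol → 0.97531 mol Fe, 0.97531 mol O.
SiO2: 29.38/60.083 = 0.48899 mol → 0.48899 mol Si, 0.97798 mol O.
Total oxygen = 1.95329 mol. Normalization factor = 4/1.95329 = 2.04783.
Fe per 4 O = 0.97531 × 2.04783 = 1.997.

1.997 Fe apfu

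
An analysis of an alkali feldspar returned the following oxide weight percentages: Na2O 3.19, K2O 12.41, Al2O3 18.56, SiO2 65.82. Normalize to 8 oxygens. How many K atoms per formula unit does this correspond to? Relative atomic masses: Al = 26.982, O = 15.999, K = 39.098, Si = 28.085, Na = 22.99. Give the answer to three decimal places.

0.722 K apfu

3.19 wt% Na2O ÷ 61.979 g/mol = 0.05147 mol, giving 0.10294 Na and 0.05147 O.
12.41 wt% K2O ÷ 94.195 g/mol = 0.13175 mol, giving 0.26350 K and 0.13175 O.
18.56 wt% Al2O3 ÷ 101.961 g/mol = 0.18203 mol, giving 0.36406 Al and 0.54609 O.
65.82 wt% SiO2 ÷ 60.083 g/mol = 1.09548 mol, giving 1.09548 Si and 2.19096 O.
Oxygen sums to 2.92027; scaling by 8/2.92027 = 2.73947 puts the formula on 8 O.
K: 0.26350 × 2.73947 = 0.722 atoms per formula unit.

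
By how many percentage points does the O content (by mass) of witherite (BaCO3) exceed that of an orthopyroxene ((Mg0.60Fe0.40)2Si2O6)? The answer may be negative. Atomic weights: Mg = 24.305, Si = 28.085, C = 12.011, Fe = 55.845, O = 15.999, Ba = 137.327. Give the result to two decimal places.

-18.15 percentage points

M(BaCO3) = 197.335 g/mol, so wt% O = 47.997/197.335 × 100 = 24.32%.
M((Mg0.60Fe0.40)2Si2O6) = 226.006 g/mol, so wt% O = 95.994/226.006 × 100 = 42.47%.
24.32 − 42.47 = -18.15 pp.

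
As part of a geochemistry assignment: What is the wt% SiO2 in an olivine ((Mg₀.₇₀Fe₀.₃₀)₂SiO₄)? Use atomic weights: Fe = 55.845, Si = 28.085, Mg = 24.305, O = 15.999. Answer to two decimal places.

37.64 wt%

M((Mg₀.₇₀Fe₀.₃₀)₂SiO₄) = 159.615 g/mol; M(SiO2) = 60.083 g/mol.
Moles SiO2 per formula unit = 1 Si ÷ 1 = 1.0000.
SiO2 fraction = (1.0000 × 60.083) / 159.615 = 60.083/159.615 = 0.3764.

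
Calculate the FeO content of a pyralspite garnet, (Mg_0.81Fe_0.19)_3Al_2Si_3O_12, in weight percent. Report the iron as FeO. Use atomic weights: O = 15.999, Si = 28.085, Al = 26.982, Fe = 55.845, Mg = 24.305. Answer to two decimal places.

Molar mass of (Mg_0.81Fe_0.19)_3Al_2Si_3O_12 = 2.43×24.305 + 0.57×55.845 + 2×26.982 + 3×28.085 + 12×15.999 = 421.100 g/mol.
Each formula unit contains 0.57 Fe, equivalent to 0.57/1 = 0.5700 mol FeO.
M(FeO) = 1×55.845 + 1×15.999 = 71.844 g/mol.
Mass of FeO per formula unit = 0.5700 × 71.844 = 40.951 g.
FeO wt% = 40.951 / 421.100 × 100 = 9.72%.

9.72 wt%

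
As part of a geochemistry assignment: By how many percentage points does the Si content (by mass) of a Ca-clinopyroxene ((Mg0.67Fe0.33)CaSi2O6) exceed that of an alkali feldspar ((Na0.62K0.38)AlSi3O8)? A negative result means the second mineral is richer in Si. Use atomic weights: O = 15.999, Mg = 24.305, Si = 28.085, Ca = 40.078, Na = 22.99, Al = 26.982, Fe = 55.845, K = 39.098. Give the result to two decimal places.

M((Mg0.67Fe0.33)CaSi2O6) = 226.955 g/mol, so wt% Si = 56.170/226.955 × 100 = 24.75%.
M((Na0.62K0.38)AlSi3O8) = 268.340 g/mol, so wt% Si = 84.255/268.340 × 100 = 31.40%.
24.75 − 31.40 = -6.65 pp.

-6.65 percentage points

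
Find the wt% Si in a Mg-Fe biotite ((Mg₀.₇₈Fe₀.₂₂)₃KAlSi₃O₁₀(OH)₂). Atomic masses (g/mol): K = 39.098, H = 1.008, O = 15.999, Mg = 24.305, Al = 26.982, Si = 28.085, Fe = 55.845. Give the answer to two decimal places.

19.23 weight percent

M((Mg₀.₇₈Fe₀.₂₂)₃KAlSi₃O₁₀(OH)₂) = 438.070 g/mol.
Si contributes 3 × 28.085 = 84.255 g per mole.
84.255/438.070 = 0.1923 → 19.23%.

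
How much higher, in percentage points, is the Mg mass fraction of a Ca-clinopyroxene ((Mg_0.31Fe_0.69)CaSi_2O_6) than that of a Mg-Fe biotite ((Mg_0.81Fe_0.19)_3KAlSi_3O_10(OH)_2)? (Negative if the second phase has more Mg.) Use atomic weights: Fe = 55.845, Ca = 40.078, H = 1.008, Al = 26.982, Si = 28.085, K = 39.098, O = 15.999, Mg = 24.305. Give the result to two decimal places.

First mineral: 7.535 g Mg in 238.310 g formula = 3.16 wt% Mg.
Second mineral: 59.061 g Mg in 435.232 g formula = 13.57 wt% Mg.
3.16% − 13.57% gives a difference of -10.41 percentage points.

-10.41 percentage points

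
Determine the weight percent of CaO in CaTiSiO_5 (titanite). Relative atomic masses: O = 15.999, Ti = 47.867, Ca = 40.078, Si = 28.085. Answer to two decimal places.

28.61 wt%

Formula mass = 196.025 g/mol.
1 Ca → 1.0000 mol CaO per formula unit; M(CaO) = 56.077, so CaO mass = 56.077 g.
56.077/196.025 × 100 = 28.61 wt%.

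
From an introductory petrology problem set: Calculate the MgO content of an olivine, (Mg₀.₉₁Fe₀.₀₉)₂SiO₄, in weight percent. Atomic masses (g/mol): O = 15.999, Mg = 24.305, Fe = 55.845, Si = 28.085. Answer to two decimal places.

50.12 wt%

Molar mass of (Mg₀.₉₁Fe₀.₀₉)₂SiO₄ = 1.82·24.305 + 0.18·55.845 + 1·28.085 + 4·15.999 = 146.368 g/mol.
Each formula unit contains 1.82 Mg, equivalent to 1.82/1 = 1.8200 mol MgO.
M(MgO) = 1×24.305 + 1×15.999 = 40.304 g/mol.
Mass of MgO per formula unit = 1.8200 × 40.304 = 73.353 g.
MgO wt% = 73.353 / 146.368 × 100 = 50.12%.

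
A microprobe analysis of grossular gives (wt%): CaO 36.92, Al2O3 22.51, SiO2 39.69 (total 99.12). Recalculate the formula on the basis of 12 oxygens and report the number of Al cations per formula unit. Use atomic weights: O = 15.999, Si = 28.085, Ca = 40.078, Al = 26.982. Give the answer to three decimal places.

2.006 Al apfu

CaO (M=56.077): mol = 0.65838; Ca = 0.65838, O = 0.65838.
Al2O3 (M=101.961): mol = 0.22077; Al = 0.44154, O = 0.66231.
SiO2 (M=60.083): mol = 0.66059; Si = 0.66059, O = 1.32118.
ΣO = 2.64187; factor = 12/ΣO = 4.54224.
Al apfu = 0.44154 × 4.54224 = 2.006.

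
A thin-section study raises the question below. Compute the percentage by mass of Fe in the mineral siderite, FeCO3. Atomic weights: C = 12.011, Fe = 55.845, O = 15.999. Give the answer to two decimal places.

Formula mass = 1×55.845 + 1×12.011 + 3×15.999 = 115.853 g/mol, of which 55.845 g is Fe.
So Fe makes up 55.845/115.853 = 0.4820 of the mass, i.e. 48.20%.

48.20 wt%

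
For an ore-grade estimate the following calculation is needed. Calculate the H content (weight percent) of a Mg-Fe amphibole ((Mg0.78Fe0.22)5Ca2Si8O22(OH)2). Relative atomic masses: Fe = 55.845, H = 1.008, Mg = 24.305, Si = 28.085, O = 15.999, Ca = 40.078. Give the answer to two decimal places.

Molar mass of (Mg0.78Fe0.22)5Ca2Si8O22(OH)2: 3.90*24.305 + 1.10*55.845 + 2*40.078 + 8*28.085 + 24*15.999 + 2*1.008 = 847.047 g/mol.
Mass of H per formula unit: 2 × 1.008 = 2.016 g.
Weight fraction H = 2.016 / 847.047 = 0.0024.

0.24 weight percent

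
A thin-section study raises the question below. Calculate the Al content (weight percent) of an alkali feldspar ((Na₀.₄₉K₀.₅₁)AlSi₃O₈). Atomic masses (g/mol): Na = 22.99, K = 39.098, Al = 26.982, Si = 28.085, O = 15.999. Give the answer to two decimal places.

Molar mass of (Na₀.₄₉K₀.₅₁)AlSi₃O₈: 0.49*22.99 + 0.51*39.098 + 1*26.982 + 3*28.085 + 8*15.999 = 270.434 g/mol.
Mass of Al per formula unit: 1 × 26.982 = 26.982 g.
Weight fraction Al = 26.982 / 270.434 = 0.0998.

9.98 weight percent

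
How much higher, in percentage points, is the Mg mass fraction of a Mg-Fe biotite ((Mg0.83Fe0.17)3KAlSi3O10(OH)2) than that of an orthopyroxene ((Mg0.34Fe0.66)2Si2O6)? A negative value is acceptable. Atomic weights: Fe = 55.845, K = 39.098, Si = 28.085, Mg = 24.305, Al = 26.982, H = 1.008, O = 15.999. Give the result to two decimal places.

Mg in (Mg0.83Fe0.17)3KAlSi3O10(OH)2: molar mass 433.339 g/mol; 2.49×24.305 = 60.519 g → 13.97 wt%.
Mg in (Mg0.34Fe0.66)2Si2O6: molar mass 242.407 g/mol; 0.68×24.305 = 16.527 g → 6.82 wt%.
Difference = 13.97 − 6.82 = 7.15 percentage points.

7.15 percentage points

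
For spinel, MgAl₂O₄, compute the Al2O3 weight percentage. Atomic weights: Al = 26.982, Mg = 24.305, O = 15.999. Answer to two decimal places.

Formula mass = 142.265 g/mol.
2 Al → 1.0000 mol Al2O3 per formula unit; M(Al2O3) = 101.961, so Al2O3 mass = 101.961 g.
101.961/142.265 × 100 = 71.67 wt%.

71.67 wt%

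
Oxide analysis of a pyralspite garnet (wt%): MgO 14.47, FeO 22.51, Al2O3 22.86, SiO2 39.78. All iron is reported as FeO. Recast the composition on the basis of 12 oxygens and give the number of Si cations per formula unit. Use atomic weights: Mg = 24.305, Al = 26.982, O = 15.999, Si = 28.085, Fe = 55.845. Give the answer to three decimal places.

2.977 Si apfu

MgO: 14.47/40.304 = 0.35902 mol → 0.35902 mol Mg, 0.35902 mol O.
FeO: 22.51/71.844 = 0.31332 mol → 0.31332 mol Fe, 0.31332 mol O.
Al2O3: 22.86/101.961 = 0.22420 mol → 0.44840 mol Al, 0.67260 mol O.
SiO2: 39.78/60.083 = 0.66208 mol → 0.66208 mol Si, 1.32416 mol O.
Total oxygen = 2.66910 mol. Normalization factor = 12/2.66910 = 4.49590.
Si per 12 O = 0.66208 × 4.49590 = 2.977.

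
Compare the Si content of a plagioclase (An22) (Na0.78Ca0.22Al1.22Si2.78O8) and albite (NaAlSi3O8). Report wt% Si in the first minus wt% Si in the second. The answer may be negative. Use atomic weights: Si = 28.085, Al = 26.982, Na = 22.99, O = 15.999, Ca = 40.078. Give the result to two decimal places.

Si in Na0.78Ca0.22Al1.22Si2.78O8: molar mass 265.736 g/mol; 2.78×28.085 = 78.076 g → 29.38 wt%.
Si in NaAlSi3O8: molar mass 262.219 g/mol; 3×28.085 = 84.255 g → 32.13 wt%.
Difference = 29.38 − 32.13 = -2.75 percentage points.

-2.75 percentage points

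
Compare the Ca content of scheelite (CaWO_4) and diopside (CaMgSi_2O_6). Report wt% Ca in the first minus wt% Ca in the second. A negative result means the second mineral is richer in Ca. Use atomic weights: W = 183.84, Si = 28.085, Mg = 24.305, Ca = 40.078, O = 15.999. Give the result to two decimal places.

First mineral: 40.078 g Ca in 287.914 g formula = 13.92 wt% Ca.
Second mineral: 40.078 g Ca in 216.547 g formula = 18.51 wt% Ca.
13.92% − 18.51% gives a difference of -4.59 percentage points.

-4.59 percentage points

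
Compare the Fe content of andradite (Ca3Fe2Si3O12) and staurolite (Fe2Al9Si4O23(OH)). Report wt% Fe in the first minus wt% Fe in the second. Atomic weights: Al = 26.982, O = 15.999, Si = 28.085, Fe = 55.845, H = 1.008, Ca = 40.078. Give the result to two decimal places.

8.87 percentage points

M(Ca3Fe2Si3O12) = 508.167 g/mol, so wt% Fe = 111.690/508.167 × 100 = 21.98%.
M(Fe2Al9Si4O23(OH)) = 851.852 g/mol, so wt% Fe = 111.690/851.852 × 100 = 13.11%.
21.98 − 13.11 = 8.87 pp.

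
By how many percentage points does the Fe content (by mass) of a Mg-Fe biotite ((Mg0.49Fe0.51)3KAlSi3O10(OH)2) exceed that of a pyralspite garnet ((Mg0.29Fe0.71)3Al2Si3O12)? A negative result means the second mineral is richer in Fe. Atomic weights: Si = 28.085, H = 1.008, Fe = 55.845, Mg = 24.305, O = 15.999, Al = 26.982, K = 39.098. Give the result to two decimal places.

Fe in (Mg0.49Fe0.51)3KAlSi3O10(OH)2: molar mass 465.510 g/mol; 1.53×55.845 = 85.443 g → 18.35 wt%.
Fe in (Mg0.29Fe0.71)3Al2Si3O12: molar mass 470.302 g/mol; 2.13×55.845 = 118.950 g → 25.29 wt%.
Difference = 18.35 − 25.29 = -6.94 percentage points.

-6.94 percentage points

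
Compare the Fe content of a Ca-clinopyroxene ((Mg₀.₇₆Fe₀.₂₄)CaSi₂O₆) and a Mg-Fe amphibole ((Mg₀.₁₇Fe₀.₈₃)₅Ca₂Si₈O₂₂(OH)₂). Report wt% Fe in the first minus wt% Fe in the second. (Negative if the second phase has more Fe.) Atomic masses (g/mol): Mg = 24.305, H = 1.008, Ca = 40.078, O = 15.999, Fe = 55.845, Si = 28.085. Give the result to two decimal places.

Fe in (Mg₀.₇₆Fe₀.₂₄)CaSi₂O₆: molar mass 224.117 g/mol; 0.24×55.845 = 13.403 g → 5.98 wt%.
Fe in (Mg₀.₁₇Fe₀.₈₃)₅Ca₂Si₈O₂₂(OH)₂: molar mass 943.244 g/mol; 4.15×55.845 = 231.757 g → 24.57 wt%.
Difference = 5.98 − 24.57 = -18.59 percentage points.

-18.59 percentage points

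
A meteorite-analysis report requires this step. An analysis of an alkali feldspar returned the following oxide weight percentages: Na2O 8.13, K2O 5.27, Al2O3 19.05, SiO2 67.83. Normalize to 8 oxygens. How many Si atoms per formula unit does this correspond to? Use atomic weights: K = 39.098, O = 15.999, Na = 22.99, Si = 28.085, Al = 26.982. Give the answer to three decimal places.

Na2O (M=61.979): mol = 0.13117; Na = 0.26234, O = 0.13117.
K2O (M=94.195): mol = 0.05595; K = 0.11190, O = 0.05595.
Al2O3 (M=101.961): mol = 0.18684; Al = 0.37368, O = 0.56052.
SiO2 (M=60.083): mol = 1.12894; Si = 1.12894, O = 2.25788.
ΣO = 3.00552; factor = 8/ΣO = 2.66177.
Si apfu = 1.12894 × 2.66177 = 3.005.

3.005 Si apfu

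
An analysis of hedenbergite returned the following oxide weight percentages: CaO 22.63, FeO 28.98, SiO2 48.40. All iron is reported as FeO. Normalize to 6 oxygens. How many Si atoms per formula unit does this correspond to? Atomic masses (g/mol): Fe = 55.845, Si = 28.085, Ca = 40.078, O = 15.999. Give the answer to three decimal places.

22.63 wt% CaO ÷ 56.077 g/mol = 0.40355 mol, giving 0.40355 Ca and 0.40355 O.
28.98 wt% FeO ÷ 71.844 g/mol = 0.40337 mol, giving 0.40337 Fe and 0.40337 O.
48.40 wt% SiO2 ÷ 60.083 g/mol = 0.80555 mol, giving 0.80555 Si and 1.61110 O.
Oxygen sums to 2.41802; scaling by 6/2.41802 = 2.48137 puts the formula on 6 O.
Si: 0.80555 × 2.48137 = 1.999 atoms per formula unit.

1.999 Si apfu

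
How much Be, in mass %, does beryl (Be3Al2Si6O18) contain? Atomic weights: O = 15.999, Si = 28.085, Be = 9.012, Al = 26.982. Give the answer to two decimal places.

5.03 mass %

Molar mass of Be3Al2Si6O18: 3*9.012 + 2*26.982 + 6*28.085 + 18*15.999 = 537.492 g/mol.
Mass of Be per formula unit: 3 × 9.012 = 27.036 g.
Weight fraction Be = 27.036 / 537.492 = 0.0503.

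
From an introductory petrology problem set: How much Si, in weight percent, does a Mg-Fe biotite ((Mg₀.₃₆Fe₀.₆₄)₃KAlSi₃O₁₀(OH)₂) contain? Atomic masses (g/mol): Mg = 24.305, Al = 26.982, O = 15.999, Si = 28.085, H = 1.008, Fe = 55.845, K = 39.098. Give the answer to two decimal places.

M((Mg₀.₃₆Fe₀.₆₄)₃KAlSi₃O₁₀(OH)₂) = 477.811 g/mol.
Si contributes 3 × 28.085 = 84.255 g per mole.
84.255/477.811 = 0.1763 → 17.63%.

17.63 weight percent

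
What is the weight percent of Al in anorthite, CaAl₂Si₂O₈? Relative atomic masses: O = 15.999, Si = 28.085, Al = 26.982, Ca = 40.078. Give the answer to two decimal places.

19.40 wt%

Formula mass = 1*40.078 + 2*26.982 + 2*28.085 + 8*15.999 = 278.204 g/mol, of which 53.964 g is Al.
So Al makes up 53.964/278.204 = 0.1940 of the mass, i.e. 19.40%.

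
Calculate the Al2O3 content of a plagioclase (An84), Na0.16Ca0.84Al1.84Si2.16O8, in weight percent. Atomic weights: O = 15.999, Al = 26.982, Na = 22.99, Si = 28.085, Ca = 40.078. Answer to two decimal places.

34.03 wt%

Formula mass = 275.646 g/mol.
1.84 Al → 0.9200 mol Al2O3 per formula unit; M(Al2O3) = 101.961, so Al2O3 mass = 93.804 g.
93.804/275.646 × 100 = 34.03 wt%.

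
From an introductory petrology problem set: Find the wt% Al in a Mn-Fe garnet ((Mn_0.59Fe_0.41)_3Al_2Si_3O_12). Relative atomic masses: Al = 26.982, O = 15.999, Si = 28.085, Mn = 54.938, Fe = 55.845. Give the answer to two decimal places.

M((Mn_0.59Fe_0.41)_3Al_2Si_3O_12) = 496.137 g/mol.
Al contributes 2 × 26.982 = 53.964 g per mole.
53.964/496.137 = 0.1088 → 10.88%.

10.88 mass %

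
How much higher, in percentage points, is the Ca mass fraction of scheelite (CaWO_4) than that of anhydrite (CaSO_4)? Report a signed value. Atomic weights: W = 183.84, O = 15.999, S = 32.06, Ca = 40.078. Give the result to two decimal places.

-15.52 percentage points

First mineral: 40.078 g Ca in 287.914 g formula = 13.92 wt% Ca.
Second mineral: 40.078 g Ca in 136.134 g formula = 29.44 wt% Ca.
13.92% − 29.44% gives a difference of -15.52 percentage points.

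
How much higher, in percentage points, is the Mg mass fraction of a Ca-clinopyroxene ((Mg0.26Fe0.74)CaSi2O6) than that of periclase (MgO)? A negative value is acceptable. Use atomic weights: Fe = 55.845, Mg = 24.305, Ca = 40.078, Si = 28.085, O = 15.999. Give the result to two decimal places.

-57.67 percentage points

Mg in (Mg0.26Fe0.74)CaSi2O6: molar mass 239.887 g/mol; 0.26×24.305 = 6.319 g → 2.63 wt%.
Mg in MgO: molar mass 40.304 g/mol; 1×24.305 = 24.305 g → 60.30 wt%.
Difference = 2.63 − 60.30 = -57.67 percentage points.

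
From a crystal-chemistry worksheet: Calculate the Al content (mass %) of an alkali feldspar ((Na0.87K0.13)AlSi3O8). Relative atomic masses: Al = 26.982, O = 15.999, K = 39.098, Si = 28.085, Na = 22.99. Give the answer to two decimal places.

10.21 mass %

M((Na0.87K0.13)AlSi3O8) = 264.313 g/mol.
Al contributes 1 × 26.982 = 26.982 g per mole.
26.982/264.313 = 0.1021 → 10.21%.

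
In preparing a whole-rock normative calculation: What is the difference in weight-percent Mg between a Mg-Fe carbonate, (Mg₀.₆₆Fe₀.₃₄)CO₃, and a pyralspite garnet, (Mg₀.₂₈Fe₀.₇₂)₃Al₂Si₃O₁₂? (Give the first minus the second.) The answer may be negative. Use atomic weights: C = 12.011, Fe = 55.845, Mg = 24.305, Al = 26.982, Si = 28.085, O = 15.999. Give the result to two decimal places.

Mg in (Mg₀.₆₆Fe₀.₃₄)CO₃: molar mass 95.037 g/mol; 0.66×24.305 = 16.041 g → 16.88 wt%.
Mg in (Mg₀.₂₈Fe₀.₇₂)₃Al₂Si₃O₁₂: molar mass 471.248 g/mol; 0.84×24.305 = 20.416 g → 4.33 wt%.
Difference = 16.88 − 4.33 = 12.55 percentage points.

12.55 percentage points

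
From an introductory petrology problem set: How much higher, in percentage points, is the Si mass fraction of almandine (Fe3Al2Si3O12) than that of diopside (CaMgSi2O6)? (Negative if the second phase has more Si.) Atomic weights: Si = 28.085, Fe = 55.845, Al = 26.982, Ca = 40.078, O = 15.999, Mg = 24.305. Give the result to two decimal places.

First mineral: 84.255 g Si in 497.742 g formula = 16.93 wt% Si.
Second mineral: 56.170 g Si in 216.547 g formula = 25.94 wt% Si.
16.93% − 25.94% gives a difference of -9.01 percentage points.

-9.01 percentage points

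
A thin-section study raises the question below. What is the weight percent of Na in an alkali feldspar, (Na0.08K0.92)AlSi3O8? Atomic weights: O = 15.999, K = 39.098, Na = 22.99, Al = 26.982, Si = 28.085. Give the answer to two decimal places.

Formula mass = 0.08×22.99 + 0.92×39.098 + 1×26.982 + 3×28.085 + 8×15.999 = 277.038 g/mol, of which 1.839 g is Na.
So Na makes up 1.839/277.038 = 0.0066 of the mass, i.e. 0.66%.

0.66 weight percent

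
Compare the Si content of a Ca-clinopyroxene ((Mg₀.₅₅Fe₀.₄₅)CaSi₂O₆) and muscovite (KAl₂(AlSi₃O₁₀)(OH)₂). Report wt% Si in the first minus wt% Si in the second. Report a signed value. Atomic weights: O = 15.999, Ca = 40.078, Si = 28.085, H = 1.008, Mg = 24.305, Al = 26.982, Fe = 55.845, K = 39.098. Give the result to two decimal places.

3.19 percentage points

M((Mg₀.₅₅Fe₀.₄₅)CaSi₂O₆) = 230.740 g/mol, so wt% Si = 56.170/230.740 × 100 = 24.34%.
M(KAl₂(AlSi₃O₁₀)(OH)₂) = 398.303 g/mol, so wt% Si = 84.255/398.303 × 100 = 21.15%.
24.34 − 21.15 = 3.19 pp.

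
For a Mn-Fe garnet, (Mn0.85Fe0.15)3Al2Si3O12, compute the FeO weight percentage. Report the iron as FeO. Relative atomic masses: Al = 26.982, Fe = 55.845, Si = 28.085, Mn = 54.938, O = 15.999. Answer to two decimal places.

6.53 wt%

Molar mass of (Mn0.85Fe0.15)3Al2Si3O12 = 2.55*54.938 + 0.45*55.845 + 2*26.982 + 3*28.085 + 12*15.999 = 495.429 g/mol.
Each formula unit contains 0.45 Fe, equivalent to 0.45/1 = 0.4500 mol FeO.
M(FeO) = 1×55.845 + 1×15.999 = 71.844 g/mol.
Mass of FeO per formula unit = 0.4500 × 71.844 = 32.330 g.
FeO wt% = 32.330 / 495.429 × 100 = 6.53%.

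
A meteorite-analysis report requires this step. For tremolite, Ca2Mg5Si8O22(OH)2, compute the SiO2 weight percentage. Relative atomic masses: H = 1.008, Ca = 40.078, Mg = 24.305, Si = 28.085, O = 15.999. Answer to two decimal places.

59.17 wt%

M(Ca2Mg5Si8O22(OH)2) = 812.353 g/mol; M(SiO2) = 60.083 g/mol.
Moles SiO2 per formula unit = 8 Si ÷ 1 = 8.0000.
SiO2 fraction = (8.0000 × 60.083) / 812.353 = 480.664/812.353 = 0.5917.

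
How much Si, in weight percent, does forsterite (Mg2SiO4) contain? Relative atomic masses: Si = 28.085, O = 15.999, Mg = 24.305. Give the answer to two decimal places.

Molar mass of Mg2SiO4: 2·24.305 + 1·28.085 + 4·15.999 = 140.691 g/mol.
Mass of Si per formula unit: 1 × 28.085 = 28.085 g.
Weight fraction Si = 28.085 / 140.691 = 0.1996.

19.96 weight percent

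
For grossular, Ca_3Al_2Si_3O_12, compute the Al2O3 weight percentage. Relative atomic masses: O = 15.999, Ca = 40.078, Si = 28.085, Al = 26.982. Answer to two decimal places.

22.64 wt%

Formula mass = 450.441 g/mol.
2 Al → 1.0000 mol Al2O3 per formula unit; M(Al2O3) = 101.961, so Al2O3 mass = 101.961 g.
101.961/450.441 × 100 = 22.64 wt%.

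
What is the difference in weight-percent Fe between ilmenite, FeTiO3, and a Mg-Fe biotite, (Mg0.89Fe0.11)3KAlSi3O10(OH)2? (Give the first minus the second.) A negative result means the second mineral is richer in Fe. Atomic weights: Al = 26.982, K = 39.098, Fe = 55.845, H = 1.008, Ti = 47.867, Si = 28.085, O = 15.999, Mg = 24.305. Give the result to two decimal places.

32.50 percentage points

M(FeTiO3) = 151.709 g/mol, so wt% Fe = 55.845/151.709 × 100 = 36.81%.
M((Mg0.89Fe0.11)3KAlSi3O10(OH)2) = 427.662 g/mol, so wt% Fe = 18.429/427.662 × 100 = 4.31%.
36.81 − 4.31 = 32.50 pp.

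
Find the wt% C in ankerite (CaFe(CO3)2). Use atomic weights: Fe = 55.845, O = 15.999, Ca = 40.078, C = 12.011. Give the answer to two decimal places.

Molar mass of CaFe(CO3)2: 1·40.078 + 1·55.845 + 2·12.011 + 6·15.999 = 215.939 g/mol.
Mass of C per formula unit: 2 × 12.011 = 24.022 g.
Weight fraction C = 24.022 / 215.939 = 0.1112.

11.12 weight percent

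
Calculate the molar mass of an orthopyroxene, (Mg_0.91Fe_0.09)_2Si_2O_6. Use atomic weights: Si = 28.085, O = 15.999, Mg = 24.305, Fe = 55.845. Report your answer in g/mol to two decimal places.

Mg: 1.82 × 24.305 = 44.2351
Fe: 0.18 × 55.845 = 10.0521
Si: 2 × 28.085 = 56.1700
O: 6 × 15.999 = 95.9940
Summing the contributions gives the formula mass.

206.45 g/mol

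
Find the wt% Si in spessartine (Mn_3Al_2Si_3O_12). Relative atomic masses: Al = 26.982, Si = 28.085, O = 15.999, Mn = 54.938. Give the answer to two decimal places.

Molar mass of Mn_3Al_2Si_3O_12: 3·54.938 + 2·26.982 + 3·28.085 + 12·15.999 = 495.021 g/mol.
Mass of Si per formula unit: 3 × 28.085 = 84.255 g.
Weight fraction Si = 84.255 / 495.021 = 0.1702.

17.02 mass %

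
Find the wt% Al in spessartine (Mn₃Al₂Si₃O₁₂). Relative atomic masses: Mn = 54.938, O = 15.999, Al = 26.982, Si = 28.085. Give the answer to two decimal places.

10.90 weight percent

Formula mass = 3·54.938 + 2·26.982 + 3·28.085 + 12·15.999 = 495.021 g/mol, of which 53.964 g is Al.
So Al makes up 53.964/495.021 = 0.1090 of the mass, i.e. 10.90%.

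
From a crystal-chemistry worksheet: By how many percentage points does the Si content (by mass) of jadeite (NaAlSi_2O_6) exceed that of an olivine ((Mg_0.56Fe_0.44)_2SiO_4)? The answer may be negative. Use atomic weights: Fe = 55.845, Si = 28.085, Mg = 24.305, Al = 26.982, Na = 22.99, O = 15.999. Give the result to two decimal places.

M(NaAlSi_2O_6) = 202.136 g/mol, so wt% Si = 56.170/202.136 × 100 = 27.79%.
M((Mg_0.56Fe_0.44)_2SiO_4) = 168.446 g/mol, so wt% Si = 28.085/168.446 × 100 = 16.67%.
27.79 − 16.67 = 11.12 pp.

11.12 percentage points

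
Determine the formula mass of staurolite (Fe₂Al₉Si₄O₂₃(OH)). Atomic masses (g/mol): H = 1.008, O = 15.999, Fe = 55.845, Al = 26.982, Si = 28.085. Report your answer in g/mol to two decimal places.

851.85 g/mol

Fe: 2 × 55.845 = 111.6900
Al: 9 × 26.982 = 242.8380
Si: 4 × 28.085 = 112.3400
O: 24 × 15.999 = 383.9760
H: 1 × 1.008 = 1.0080
Summing the contributions gives the formula mass.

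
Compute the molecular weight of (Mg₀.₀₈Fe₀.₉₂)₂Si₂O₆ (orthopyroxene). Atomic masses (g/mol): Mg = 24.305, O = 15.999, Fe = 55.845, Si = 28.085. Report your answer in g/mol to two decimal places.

Mg: 0.16 × 24.305 = 3.8888
Fe: 1.84 × 55.845 = 102.7548
Si: 2 × 28.085 = 56.1700
O: 6 × 15.999 = 95.9940
Summing the contributions gives the formula mass.

258.81 g/mol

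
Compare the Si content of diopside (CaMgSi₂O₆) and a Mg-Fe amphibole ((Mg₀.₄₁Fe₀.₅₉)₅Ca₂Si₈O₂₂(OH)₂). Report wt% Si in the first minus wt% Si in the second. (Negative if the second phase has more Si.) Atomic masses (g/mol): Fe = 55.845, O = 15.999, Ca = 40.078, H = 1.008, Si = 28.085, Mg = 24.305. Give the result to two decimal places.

M(CaMgSi₂O₆) = 216.547 g/mol, so wt% Si = 56.170/216.547 × 100 = 25.94%.
M((Mg₀.₄₁Fe₀.₅₉)₅Ca₂Si₈O₂₂(OH)₂) = 905.396 g/mol, so wt% Si = 224.680/905.396 × 100 = 24.82%.
25.94 − 24.82 = 1.12 pp.

1.12 percentage points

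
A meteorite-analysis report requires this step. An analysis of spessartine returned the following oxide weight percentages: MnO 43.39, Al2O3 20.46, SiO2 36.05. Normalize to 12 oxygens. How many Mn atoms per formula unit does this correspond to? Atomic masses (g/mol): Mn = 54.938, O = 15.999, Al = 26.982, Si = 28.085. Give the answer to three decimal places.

3.041 Mn apfu

MnO (M=70.937): mol = 0.61167; Mn = 0.61167, O = 0.61167.
Al2O3 (M=101.961): mol = 0.20066; Al = 0.40132, O = 0.60198.
SiO2 (M=60.083): mol = 0.60000; Si = 0.60000, O = 1.20000.
ΣO = 2.41365; factor = 12/ΣO = 4.97172.
Mn apfu = 0.61167 × 4.97172 = 3.041.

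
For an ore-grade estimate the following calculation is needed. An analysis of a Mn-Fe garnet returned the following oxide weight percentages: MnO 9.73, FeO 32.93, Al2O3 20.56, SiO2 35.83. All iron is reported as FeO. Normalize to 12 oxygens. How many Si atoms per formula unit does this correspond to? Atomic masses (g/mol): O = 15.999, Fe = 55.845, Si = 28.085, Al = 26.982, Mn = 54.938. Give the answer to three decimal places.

2.990 Si apfu

9.73 wt% MnO ÷ 70.937 g/mol = 0.13716 mol, giving 0.13716 Mn and 0.13716 O.
32.93 wt% FeO ÷ 71.844 g/mol = 0.45835 mol, giving 0.45835 Fe and 0.45835 O.
20.56 wt% Al2O3 ÷ 101.961 g/mol = 0.20165 mol, giving 0.40330 Al and 0.60495 O.
35.83 wt% SiO2 ÷ 60.083 g/mol = 0.59634 mol, giving 0.59634 Si and 1.19268 O.
Oxygen sums to 2.39314; scaling by 12/2.39314 = 5.01433 puts the formula on 12 O.
Si: 0.59634 × 5.01433 = 2.990 atoms per formula unit.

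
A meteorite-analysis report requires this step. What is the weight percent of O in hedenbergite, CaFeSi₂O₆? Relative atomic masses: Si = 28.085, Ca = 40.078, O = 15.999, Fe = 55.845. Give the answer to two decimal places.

M(CaFeSi₂O₆) = 248.087 g/mol.
O contributes 6 × 15.999 = 95.994 g per mole.
95.994/248.087 = 0.3869 → 38.69%.

38.69 wt%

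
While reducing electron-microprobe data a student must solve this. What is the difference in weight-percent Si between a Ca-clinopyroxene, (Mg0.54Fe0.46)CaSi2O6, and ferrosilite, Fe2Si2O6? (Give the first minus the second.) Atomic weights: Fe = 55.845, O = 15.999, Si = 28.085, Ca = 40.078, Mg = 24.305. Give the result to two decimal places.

Si in (Mg0.54Fe0.46)CaSi2O6: molar mass 231.055 g/mol; 2×28.085 = 56.170 g → 24.31 wt%.
Si in Fe2Si2O6: molar mass 263.854 g/mol; 2×28.085 = 56.170 g → 21.29 wt%.
Difference = 24.31 − 21.29 = 3.02 percentage points.

3.02 percentage points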